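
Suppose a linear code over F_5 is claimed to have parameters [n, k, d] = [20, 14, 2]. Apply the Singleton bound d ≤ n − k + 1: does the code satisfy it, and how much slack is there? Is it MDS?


Singleton RHS = n − k + 1 = 7, slack = 5, bound satisfied, not MDS.

Singleton bound: d ≤ n − k + 1.
Here n = 20, k = 14, so n − k + 1 = 7.
Given d = 2, check d ≤ 7: YES.
Slack = (n − k + 1) − d = 5.
The code is NOT MDS (slack = 5 > 0).
Description: the claimed parameters are [20, 14, 2]_5; such a code would be non-MDS.


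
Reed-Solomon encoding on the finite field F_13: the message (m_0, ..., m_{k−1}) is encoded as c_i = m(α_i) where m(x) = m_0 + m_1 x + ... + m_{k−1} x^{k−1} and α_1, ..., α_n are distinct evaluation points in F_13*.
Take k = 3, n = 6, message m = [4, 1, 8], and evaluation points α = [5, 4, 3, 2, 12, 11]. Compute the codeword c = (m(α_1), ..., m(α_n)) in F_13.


c = [1, 6, 1, 12, 11, 8]

Message polynomial: m(x) = 4 + 1·x + 8·x^2 (mod 13).
For each evaluation point α_i, compute m(α_i) mod 13:
  α_1 = 5: Horner steps 8 → 2 → 1, so m(5) = 1.
  α_2 = 4: Horner steps 8 → 7 → 6, so m(4) = 6.
  α_3 = 3: Horner steps 8 → 12 → 1, so m(3) = 1.
  α_4 = 2: Horner steps 8 → 4 → 12, so m(2) = 12.
  α_5 = 12: Horner steps 8 → 6 → 11, so m(12) = 11.
  α_6 = 11: Horner steps 8 → 11 → 8, so m(11) = 8.
Codeword c = [1, 6, 1, 12, 11, 8] ∈ F_13^6.


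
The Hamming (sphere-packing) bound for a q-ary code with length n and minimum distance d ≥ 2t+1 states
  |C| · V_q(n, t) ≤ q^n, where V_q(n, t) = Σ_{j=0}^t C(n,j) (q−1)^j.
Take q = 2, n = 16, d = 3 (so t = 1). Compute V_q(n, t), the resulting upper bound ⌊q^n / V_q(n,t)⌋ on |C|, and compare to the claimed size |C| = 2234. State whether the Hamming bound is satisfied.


V_q(n, t) = 17, q^n = 65536, Hamming bound = 3855, |C| = 2234 ≤ bound (satisfied).

Step 1: Compute V_q(n, t) = Σ_{j=0}^1 C(n, j) (q−1)^j.
  j = 0: C(16,0)·(1)^0 = 1·1 = 1.
  j = 1: C(16,1)·(1)^1 = 16·1 = 16.
  V_q(n, t) = 1 + 16 = 17.
Step 2: q^n = 2^16 = 65536.
Step 3: Hamming bound ⌊q^n / V_q(n,t)⌋ = ⌊65536/17⌋ = 3855.
Step 4: Compare |C| = 2234 to 3855: satisfied.
The claimed |C| lies below the Hamming bound.


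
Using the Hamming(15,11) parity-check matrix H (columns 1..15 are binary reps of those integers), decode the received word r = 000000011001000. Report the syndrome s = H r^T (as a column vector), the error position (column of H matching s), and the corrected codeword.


s = (1, 1, 0, 1)^T, error position = 13, corrected codeword c = 000000011001100

Compute s = H r^T mod 2 one row at a time:
  s_1 = 1 + 1 + 0 + 0 + 1 + 0 + 0 + 0 = 3 ≡ 1 (mod 2).
  s_2 = 0 + 0 + 0 + 0 + 1 + 0 + 0 + 0 = 1 ≡ 1 (mod 2).
  s_3 = 0 + 0 + 0 + 0 + 0 + 0 + 0 + 0 = 0 ≡ 0 (mod 2).
  s_4 = 0 + 0 + 0 + 0 + 1 + 0 + 0 + 0 = 1 ≡ 1 (mod 2).
s = (1, 1, 0, 1)^T — this equals column 13 of H (binary 1101), so error is at position 13.
Correct: flip bit 13 of r = 000000011001000 to get c = 000000011001100.


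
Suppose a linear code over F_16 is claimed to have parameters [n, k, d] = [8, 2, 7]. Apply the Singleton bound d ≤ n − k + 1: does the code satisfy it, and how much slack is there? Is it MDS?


Singleton RHS = n − k + 1 = 7, slack = 0, bound satisfied, MDS.

Singleton bound: d ≤ n − k + 1.
Here n = 8, k = 2, so n − k + 1 = 7.
Given d = 7, check d ≤ 7: YES.
Slack = (n − k + 1) − d = 0.
The code is MDS (slack = 0).
Description: the claimed parameters are [8, 2, 7]_16; such a code would be MDS (meets Singleton bound).


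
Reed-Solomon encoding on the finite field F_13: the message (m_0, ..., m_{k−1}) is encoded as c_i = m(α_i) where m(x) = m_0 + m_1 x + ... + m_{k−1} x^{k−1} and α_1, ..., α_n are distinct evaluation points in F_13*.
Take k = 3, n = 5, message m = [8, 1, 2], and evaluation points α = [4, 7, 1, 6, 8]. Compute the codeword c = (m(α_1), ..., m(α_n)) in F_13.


c = [5, 9, 11, 8, 1]

Message polynomial: m(x) = 8 + 1·x + 2·x^2 (mod 13).
For each evaluation point α_i, compute m(α_i) mod 13:
  α_1 = 4: Horner steps 2 → 9 → 5, so m(4) = 5.
  α_2 = 7: Horner steps 2 → 2 → 9, so m(7) = 9.
  α_3 = 1: Horner steps 2 → 3 → 11, so m(1) = 11.
  α_4 = 6: Horner steps 2 → 0 → 8, so m(6) = 8.
  α_5 = 8: Horner steps 2 → 4 → 1, so m(8) = 1.
Codeword c = [5, 9, 11, 8, 1] ∈ F_13^5.


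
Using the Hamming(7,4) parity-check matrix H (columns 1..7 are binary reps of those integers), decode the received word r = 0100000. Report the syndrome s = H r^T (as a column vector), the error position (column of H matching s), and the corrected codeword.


s = (0, 1, 0)^T, error position = 2, corrected codeword c = 0000000

Compute s = H r^T mod 2 one row at a time:
  s_1 = 0 + 0 + 0 + 0 = 0 ≡ 0 (mod 2).
  s_2 = 1 + 0 + 0 + 0 = 1 ≡ 1 (mod 2).
  s_3 = 0 + 0 + 0 + 0 = 0 ≡ 0 (mod 2).
s = (0, 1, 0)^T — this equals column 2 of H (binary 010), so error is at position 2.
Correct: flip bit 2 of r = 0100000 to get c = 0000000.


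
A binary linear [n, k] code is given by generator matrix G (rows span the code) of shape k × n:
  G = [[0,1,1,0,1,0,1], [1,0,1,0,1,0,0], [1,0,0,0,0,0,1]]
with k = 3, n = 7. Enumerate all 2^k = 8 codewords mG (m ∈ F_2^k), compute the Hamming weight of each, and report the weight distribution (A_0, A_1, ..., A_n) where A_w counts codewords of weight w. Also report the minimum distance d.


Weight distribution: A_0 = 1, A_1 = 1, A_2 = 1, A_3 = 3, A_4 = 2. Minimum distance d = 1.

Enumerate all 2^3 = 8 messages m ∈ F_2^3.
For each, compute codeword c = mG in F_2^7, then tally its weight.
  m = 000 → c = 0000000, weight = 0.
  m = 100 → c = 0110101, weight = 4.
  m = 010 → c = 1010100, weight = 3.
  m = 110 → c = 1100001, weight = 3.
  m = 001 → c = 1000001, weight = 2.
  m = 101 → c = 1110100, weight = 4.
  m = 011 → c = 0010101, weight = 3.
  m = 111 → c = 0100000, weight = 1.
Tally weights:
  weight 0: 1 codewords.
  weight 1: 1 codewords.
  weight 2: 1 codewords.
  weight 3: 3 codewords.
  weight 4: 2 codewords.
Minimum distance d = smallest w > 0 with A_w > 0 = 1.
Sanity: Σ A_w = 8 = 2^3 = 8 ✓.


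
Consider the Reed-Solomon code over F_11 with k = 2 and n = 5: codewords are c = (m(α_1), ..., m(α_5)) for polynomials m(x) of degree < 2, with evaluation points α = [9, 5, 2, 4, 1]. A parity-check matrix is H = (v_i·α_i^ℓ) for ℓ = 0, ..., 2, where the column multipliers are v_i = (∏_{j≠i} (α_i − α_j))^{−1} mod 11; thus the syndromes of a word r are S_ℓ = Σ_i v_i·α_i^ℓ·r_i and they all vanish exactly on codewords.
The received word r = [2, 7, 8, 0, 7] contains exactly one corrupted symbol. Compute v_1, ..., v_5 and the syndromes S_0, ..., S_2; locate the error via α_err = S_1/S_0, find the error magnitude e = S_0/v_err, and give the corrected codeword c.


S = (9, 9, 9), error at position 5, error magnitude e = 6, c = [2, 7, 8, 0, 1].

Step 1: column multipliers v_i = (∏_{j≠i}(α_i − α_j))^{−1} mod 11.
  i = 1 (α = 9): (9−5)(9−2)(9−4)(9−1) = 4·7·5·8 = 1120 ≡ 9, so v_1 = 9^{−1} = 5 (mod 11).
  i = 2 (α = 5): (5−9)(5−2)(5−4)(5−1) = (−4)·3·1·4 = −48 ≡ 7, so v_2 = 7^{−1} = 8 (mod 11).
  i = 3 (α = 2): (2−9)(2−5)(2−4)(2−1) = (−7)·(−3)·(−2)·1 = −42 ≡ 2, so v_3 = 2^{−1} = 6 (mod 11).
  i = 4 (α = 4): (4−9)(4−5)(4−2)(4−1) = (−5)·(−1)·2·3 = 30 ≡ 8, so v_4 = 8^{−1} = 7 (mod 11).
  i = 5 (α = 1): (1−9)(1−5)(1−2)(1−4) = (−8)·(−4)·(−1)·(−3) = 96 ≡ 8, so v_5 = 8^{−1} = 7 (mod 11).
  v = [5, 8, 6, 7, 7].
Step 2: syndromes of r = [2, 7, 8, 0, 7] (all sums mod 11).
  S_0 = Σ v_i r_i = 5·2 + 8·7 + 6·8 + 7·0 + 7·7 = 163 ≡ 9.
  S_1 = Σ v_i α_i r_i = 5·9·2 + 8·5·7 + 6·2·8 + 7·4·0 + 7·1·7 = 515 ≡ 9.
  α_i^2 mod 11 = [4, 3, 4, 5, 1].
  S_2 = Σ v_i α_i^2 r_i = 5·4·2 + 8·3·7 + 6·4·8 + 7·5·0 + 7·1·7 = 449 ≡ 9.
  S = (9, 9, 9) ≠ 0, so r is not a codeword (an error is present).
Step 3: locate the error. For a single error e at position i, S_ℓ = v_i·e·α_i^ℓ, so α_err = S_1/S_0.
  S_0^{−1} = 9^{−1} = 5 (mod 11), so α_err = 9·5 = 45 ≡ 1 = α_5. Error position i = 5.
  Consistency check: S_2/S_1 = 9·5 = 45 ≡ 1 = α_err ✓ (single-error assumption holds).
Step 4: error magnitude e = S_0/v_5 = S_0·∏_{j≠5}(α_5 − α_j) = 9·8 = 72 ≡ 6 (mod 11).
Step 5: correct position 5: c_5 = r_5 − e = 7 − 6 ≡ 1 (mod 11). Hence c = [2, 7, 8, 0, 1].
  Check: interpolating c through the α_i gives m(x) = 5 + 7·x (degree < 2) with m(α_i) = c_i for every i, so c is indeed a codeword.


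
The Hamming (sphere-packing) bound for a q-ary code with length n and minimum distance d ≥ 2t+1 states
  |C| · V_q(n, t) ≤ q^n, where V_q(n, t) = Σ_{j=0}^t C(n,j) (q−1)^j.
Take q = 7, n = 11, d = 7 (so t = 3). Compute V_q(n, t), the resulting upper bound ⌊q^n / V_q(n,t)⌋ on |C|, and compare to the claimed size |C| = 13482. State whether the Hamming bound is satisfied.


V_q(n, t) = 37687, q^n = 1977326743, Hamming bound = 52467, |C| = 13482 ≤ bound (satisfied).

Step 1: Compute V_q(n, t) = Σ_{j=0}^3 C(n, j) (q−1)^j.
  j = 0: C(11,0)·(6)^0 = 1·1 = 1.
  j = 1: C(11,1)·(6)^1 = 11·6 = 66.
  j = 2: C(11,2)·(6)^2 = 55·36 = 1980.
  j = 3: C(11,3)·(6)^3 = 165·216 = 35640.
  V_q(n, t) = 1 + 66 + 1980 + 35640 = 37687.
Step 2: q^n = 7^11 = 1977326743.
Step 3: Hamming bound ⌊q^n / V_q(n,t)⌋ = ⌊1977326743/37687⌋ = 52467.
Step 4: Compare |C| = 13482 to 52467: satisfied.
The claimed |C| lies below the Hamming bound.


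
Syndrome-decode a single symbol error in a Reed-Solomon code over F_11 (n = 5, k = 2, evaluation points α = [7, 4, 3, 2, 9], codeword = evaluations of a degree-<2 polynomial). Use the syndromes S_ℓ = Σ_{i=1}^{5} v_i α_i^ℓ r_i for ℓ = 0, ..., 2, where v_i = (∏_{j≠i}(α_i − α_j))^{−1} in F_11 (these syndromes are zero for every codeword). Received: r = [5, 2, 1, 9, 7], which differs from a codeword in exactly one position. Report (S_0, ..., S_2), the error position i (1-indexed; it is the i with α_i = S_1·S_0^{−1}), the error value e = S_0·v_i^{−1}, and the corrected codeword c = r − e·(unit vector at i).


S = (5, 10, 9), error at position 4, error magnitude e = 9, c = [5, 2, 1, 0, 7].

Step 1: column multipliers v_i = (∏_{j≠i}(α_i − α_j))^{−1} mod 11.
  i = 1 (α = 7): (7−4)(7−3)(7−2)(7−9) = 3·4·5·(−2) = −120 ≡ 1, so v_1 = 1^{−1} = 1 (mod 11).
  i = 2 (α = 4): (4−7)(4−3)(4−2)(4−9) = (−3)·1·2·(−5) = 30 ≡ 8, so v_2 = 8^{−1} = 7 (mod 11).
  i = 3 (α = 3): (3−7)(3−4)(3−2)(3−9) = (−4)·(−1)·1·(−6) = −24 ≡ 9, so v_3 = 9^{−1} = 5 (mod 11).
  i = 4 (α = 2): (2−7)(2−4)(2−3)(2−9) = (−5)·(−2)·(−1)·(−7) = 70 ≡ 4, so v_4 = 4^{−1} = 3 (mod 11).
  i = 5 (α = 9): (9−7)(9−4)(9−3)(9−2) = 2·5·6·7 = 420 ≡ 2, so v_5 = 2^{−1} = 6 (mod 11).
  v = [1, 7, 5, 3, 6].
Step 2: syndromes of r = [5, 2, 1, 9, 7] (all sums mod 11).
  S_0 = Σ v_i r_i = 1·5 + 7·2 + 5·1 + 3·9 + 6·7 = 93 ≡ 5.
  S_1 = Σ v_i α_i r_i = 1·7·5 + 7·4·2 + 5·3·1 + 3·2·9 + 6·9·7 = 538 ≡ 10.
  α_i^2 mod 11 = [5, 5, 9, 4, 4].
  S_2 = Σ v_i α_i^2 r_i = 1·5·5 + 7·5·2 + 5·9·1 + 3·4·9 + 6·4·7 = 416 ≡ 9.
  S = (5, 10, 9) ≠ 0, so r is not a codeword (an error is present).
Step 3: locate the error. For a single error e at position i, S_ℓ = v_i·e·α_i^ℓ, so α_err = S_1/S_0.
  S_0^{−1} = 5^{−1} = 9 (mod 11), so α_err = 10·9 = 90 ≡ 2 = α_4. Error position i = 4.
  Consistency check: S_2/S_1 = 9·10 = 90 ≡ 2 = α_err ✓ (single-error assumption holds).
Step 4: error magnitude e = S_0/v_4 = S_0·∏_{j≠4}(α_4 − α_j) = 5·4 = 20 ≡ 9 (mod 11).
Step 5: correct position 4: c_4 = r_4 − e = 9 − 9 ≡ 0 (mod 11). Hence c = [5, 2, 1, 0, 7].
  Check: interpolating c through the α_i gives m(x) = 9 + 1·x (degree < 2) with m(α_i) = c_i for every i, so c is indeed a codeword.


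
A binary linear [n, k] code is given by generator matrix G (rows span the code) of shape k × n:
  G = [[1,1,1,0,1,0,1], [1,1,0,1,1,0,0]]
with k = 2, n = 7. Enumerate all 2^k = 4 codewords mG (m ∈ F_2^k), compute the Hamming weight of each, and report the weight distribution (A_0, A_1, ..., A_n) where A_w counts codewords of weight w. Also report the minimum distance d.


Weight distribution: A_0 = 1, A_3 = 1, A_4 = 1, A_5 = 1. Minimum distance d = 3.

Enumerate all 2^2 = 4 messages m ∈ F_2^2.
For each, compute codeword c = mG in F_2^7, then tally its weight.
  m = 00 → c = 0000000, weight = 0.
  m = 10 → c = 1110101, weight = 5.
  m = 01 → c = 1101100, weight = 4.
  m = 11 → c = 0011001, weight = 3.
Tally weights:
  weight 0: 1 codewords.
  weight 3: 1 codewords.
  weight 4: 1 codewords.
  weight 5: 1 codewords.
Minimum distance d = smallest w > 0 with A_w > 0 = 3.
Sanity: Σ A_w = 4 = 2^2 = 4 ✓.


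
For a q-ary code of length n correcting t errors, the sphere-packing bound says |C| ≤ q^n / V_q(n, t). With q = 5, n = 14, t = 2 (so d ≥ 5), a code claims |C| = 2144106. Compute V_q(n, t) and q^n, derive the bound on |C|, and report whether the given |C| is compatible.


V_q(n, t) = 1513, q^n = 6103515625, Hamming bound = 4034048, |C| = 2144106 ≤ bound (satisfied).

Step 1: Compute V_q(n, t) = Σ_{j=0}^2 C(n, j) (q−1)^j.
  j = 0: C(14,0)·(4)^0 = 1·1 = 1.
  j = 1: C(14,1)·(4)^1 = 14·4 = 56.
  j = 2: C(14,2)·(4)^2 = 91·16 = 1456.
  V_q(n, t) = 1 + 56 + 1456 = 1513.
Step 2: q^n = 5^14 = 6103515625.
Step 3: Hamming bound ⌊q^n / V_q(n,t)⌋ = ⌊6103515625/1513⌋ = 4034048.
Step 4: Compare |C| = 2144106 to 4034048: satisfied.
The claimed |C| lies below the Hamming bound.


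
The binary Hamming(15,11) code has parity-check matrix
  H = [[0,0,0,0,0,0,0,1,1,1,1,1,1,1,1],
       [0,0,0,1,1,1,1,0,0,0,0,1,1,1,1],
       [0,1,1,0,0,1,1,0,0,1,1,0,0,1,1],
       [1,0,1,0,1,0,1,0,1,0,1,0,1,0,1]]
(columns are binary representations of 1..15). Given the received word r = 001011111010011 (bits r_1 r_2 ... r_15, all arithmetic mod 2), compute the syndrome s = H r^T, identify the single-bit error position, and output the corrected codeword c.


s = (1, 1, 0, 0)^T, error position = 12, corrected codeword c = 001011111011011

Compute s = H r^T mod 2 one row at a time:
  s_1 = 1 + 1 + 0 + 1 + 0 + 0 + 1 + 1 = 5 ≡ 1 (mod 2).
  s_2 = 0 + 1 + 1 + 1 + 0 + 0 + 1 + 1 = 5 ≡ 1 (mod 2).
  s_3 = 0 + 1 + 1 + 1 + 0 + 1 + 1 + 1 = 6 ≡ 0 (mod 2).
  s_4 = 0 + 1 + 1 + 1 + 1 + 1 + 0 + 1 = 6 ≡ 0 (mod 2).
s = (1, 1, 0, 0)^T — this equals column 12 of H (binary 1100), so error is at position 12.
Correct: flip bit 12 of r = 001011111010011 to get c = 001011111011011.


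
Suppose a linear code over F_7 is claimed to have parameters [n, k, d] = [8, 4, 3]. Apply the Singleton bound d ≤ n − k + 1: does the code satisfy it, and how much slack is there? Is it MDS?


Singleton RHS = n − k + 1 = 5, slack = 2, bound satisfied, not MDS.

Singleton bound: d ≤ n − k + 1.
Here n = 8, k = 4, so n − k + 1 = 5.
Given d = 3, check d ≤ 5: YES.
Slack = (n − k + 1) − d = 2.
The code is NOT MDS (slack = 2 > 0).
Description: the claimed parameters are [8, 4, 3]_7; such a code would be non-MDS.


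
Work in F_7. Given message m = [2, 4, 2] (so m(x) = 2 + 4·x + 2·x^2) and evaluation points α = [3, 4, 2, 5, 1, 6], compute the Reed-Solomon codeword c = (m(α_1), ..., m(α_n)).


c = [4, 1, 4, 2, 1, 0]

Message polynomial: m(x) = 2 + 4·x + 2·x^2 (mod 7).
For each evaluation point α_i, compute m(α_i) mod 7:
  α_1 = 3: Horner steps 2 → 3 → 4, so m(3) = 4.
  α_2 = 4: Horner steps 2 → 5 → 1, so m(4) = 1.
  α_3 = 2: Horner steps 2 → 1 → 4, so m(2) = 4.
  α_4 = 5: Horner steps 2 → 0 → 2, so m(5) = 2.
  α_5 = 1: Horner steps 2 → 6 → 1, so m(1) = 1.
  α_6 = 6: Horner steps 2 → 2 → 0, so m(6) = 0.
Codeword c = [4, 1, 4, 2, 1, 0] ∈ F_7^6.


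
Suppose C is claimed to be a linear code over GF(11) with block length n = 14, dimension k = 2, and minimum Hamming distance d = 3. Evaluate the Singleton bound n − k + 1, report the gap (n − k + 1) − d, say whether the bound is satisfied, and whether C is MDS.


Singleton RHS = n − k + 1 = 13, slack = 10, bound satisfied, not MDS.

Singleton bound: d ≤ n − k + 1.
Here n = 14, k = 2, so n − k + 1 = 13.
Given d = 3, check d ≤ 13: YES.
Slack = (n − k + 1) − d = 10.
The code is NOT MDS (slack = 10 > 0).
Description: the claimed parameters are [14, 2, 3]_11; such a code would be non-MDS.


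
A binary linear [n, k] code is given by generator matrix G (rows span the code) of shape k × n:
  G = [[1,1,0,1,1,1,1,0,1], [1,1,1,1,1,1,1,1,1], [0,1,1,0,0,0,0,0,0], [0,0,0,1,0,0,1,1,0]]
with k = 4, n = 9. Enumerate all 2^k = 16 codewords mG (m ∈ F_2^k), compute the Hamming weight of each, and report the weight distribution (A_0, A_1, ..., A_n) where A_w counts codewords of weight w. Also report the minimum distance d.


Weight distribution: A_0 = 1, A_2 = 3, A_3 = 3, A_4 = 1, A_5 = 1, A_6 = 3, A_7 = 3, A_9 = 1. Minimum distance d = 2.

Enumerate all 2^4 = 16 messages m ∈ F_2^4.
For each, compute codeword c = mG in F_2^9, then tally its weight.
  m = 0000 → c = 000000000, weight = 0.
  m = 1000 → c = 110111101, weight = 7.
  m = 0100 → c = 111111111, weight = 9.
  m = 1100 → c = 001000010, weight = 2.
  m = 0010 → c = 011000000, weight = 2.
  m = 1010 → c = 101111101, weight = 7.
  m = 0110 → c = 100111111, weight = 7.
  m = 1110 → c = 010000010, weight = 2.
  m = 0001 → c = 000100110, weight = 3.
  m = 1001 → c = 110011011, weight = 6.
  m = 0101 → c = 111011001, weight = 6.
  m = 1101 → c = 001100100, weight = 3.
  m = 0011 → c = 011100110, weight = 5.
  m = 1011 → c = 101011011, weight = 6.
  m = 0111 → c = 100011001, weight = 4.
  m = 1111 → c = 010100100, weight = 3.
Tally weights:
  weight 0: 1 codewords.
  weight 2: 3 codewords.
  weight 3: 3 codewords.
  weight 4: 1 codewords.
  weight 5: 1 codewords.
  weight 6: 3 codewords.
  weight 7: 3 codewords.
  weight 9: 1 codewords.
Minimum distance d = smallest w > 0 with A_w > 0 = 2.
Sanity: Σ A_w = 16 = 2^4 = 16 ✓.


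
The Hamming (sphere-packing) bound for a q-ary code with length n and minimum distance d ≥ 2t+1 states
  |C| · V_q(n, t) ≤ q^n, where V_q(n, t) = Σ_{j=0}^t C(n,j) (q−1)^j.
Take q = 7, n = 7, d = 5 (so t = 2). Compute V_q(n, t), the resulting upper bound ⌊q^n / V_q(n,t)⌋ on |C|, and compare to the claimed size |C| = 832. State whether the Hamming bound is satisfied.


V_q(n, t) = 799, q^n = 823543, Hamming bound = 1030, |C| = 832 ≤ bound (satisfied).

Step 1: Compute V_q(n, t) = Σ_{j=0}^2 C(n, j) (q−1)^j.
  j = 0: C(7,0)·(6)^0 = 1·1 = 1.
  j = 1: C(7,1)·(6)^1 = 7·6 = 42.
  j = 2: C(7,2)·(6)^2 = 21·36 = 756.
  V_q(n, t) = 1 + 42 + 756 = 799.
Step 2: q^n = 7^7 = 823543.
Step 3: Hamming bound ⌊q^n / V_q(n,t)⌋ = ⌊823543/799⌋ = 1030.
Step 4: Compare |C| = 832 to 1030: satisfied.
The claimed |C| lies below the Hamming bound.


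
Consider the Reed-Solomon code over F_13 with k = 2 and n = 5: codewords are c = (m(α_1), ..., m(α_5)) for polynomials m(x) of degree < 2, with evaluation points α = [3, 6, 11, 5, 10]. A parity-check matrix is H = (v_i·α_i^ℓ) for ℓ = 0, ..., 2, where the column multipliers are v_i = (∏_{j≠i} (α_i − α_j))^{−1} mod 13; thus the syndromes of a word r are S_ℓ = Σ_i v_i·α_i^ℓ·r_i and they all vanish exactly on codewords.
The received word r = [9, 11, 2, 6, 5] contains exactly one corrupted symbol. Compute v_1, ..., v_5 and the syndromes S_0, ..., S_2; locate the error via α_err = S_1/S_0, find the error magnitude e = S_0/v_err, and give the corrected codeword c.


S = (3, 7, 12), error at position 3, error magnitude e = 5, c = [9, 11, 10, 6, 5].

Step 1: column multipliers v_i = (∏_{j≠i}(α_i − α_j))^{−1} mod 13.
  i = 1 (α = 3): (3−6)(3−11)(3−5)(3−10) = (−3)·(−8)·(−2)·(−7) = 336 ≡ 11, so v_1 = 11^{−1} = 6 (mod 13).
  i = 2 (α = 6): (6−3)(6−11)(6−5)(6−10) = 3·(−5)·1·(−4) = 60 ≡ 8, so v_2 = 8^{−1} = 5 (mod 13).
  i = 3 (α = 11): (11−3)(11−6)(11−5)(11−10) = 8·5·6·1 = 240 ≡ 6, so v_3 = 6^{−1} = 11 (mod 13).
  i = 4 (α = 5): (5−3)(5−6)(5−11)(5−10) = 2·(−1)·(−6)·(−5) = −60 ≡ 5, so v_4 = 5^{−1} = 8 (mod 13).
  i = 5 (α = 10): (10−3)(10−6)(10−11)(10−5) = 7·4·(−1)·5 = −140 ≡ 3, so v_5 = 3^{−1} = 9 (mod 13).
  v = [6, 5, 11, 8, 9].
Step 2: syndromes of r = [9, 11, 2, 6, 5] (all sums mod 13).
  S_0 = Σ v_i r_i = 6·9 + 5·11 + 11·2 + 8·6 + 9·5 = 224 ≡ 3.
  S_1 = Σ v_i α_i r_i = 6·3·9 + 5·6·11 + 11·11·2 + 8·5·6 + 9·10·5 = 1424 ≡ 7.
  α_i^2 mod 13 = [9, 10, 4, 12, 9].
  S_2 = Σ v_i α_i^2 r_i = 6·9·9 + 5·10·11 + 11·4·2 + 8·12·6 + 9·9·5 = 2105 ≡ 12.
  S = (3, 7, 12) ≠ 0, so r is not a codeword (an error is present).
Step 3: locate the error. For a single error e at position i, S_ℓ = v_i·e·α_i^ℓ, so α_err = S_1/S_0.
  S_0^{−1} = 3^{−1} = 9 (mod 13), so α_err = 7·9 = 63 ≡ 11 = α_3. Error position i = 3.
  Consistency check: S_2/S_1 = 12·2 = 24 ≡ 11 = α_err ✓ (single-error assumption holds).
Step 4: error magnitude e = S_0/v_3 = S_0·∏_{j≠3}(α_3 − α_j) = 3·6 = 18 ≡ 5 (mod 13).
Step 5: correct position 3: c_3 = r_3 − e = 2 − 5 ≡ 10 (mod 13). Hence c = [9, 11, 10, 6, 5].
  Check: interpolating c through the α_i gives m(x) = 7 + 5·x (degree < 2) with m(α_i) = c_i for every i, so c is indeed a codeword.


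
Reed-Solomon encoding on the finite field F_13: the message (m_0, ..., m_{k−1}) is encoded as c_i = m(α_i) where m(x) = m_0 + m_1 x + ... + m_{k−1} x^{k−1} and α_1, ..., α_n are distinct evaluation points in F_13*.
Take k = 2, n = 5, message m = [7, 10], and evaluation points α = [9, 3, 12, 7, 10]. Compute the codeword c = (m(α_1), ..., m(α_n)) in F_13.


c = [6, 11, 10, 12, 3]

Message polynomial: m(x) = 7 + 10·x (mod 13).
For each evaluation point α_i, compute m(α_i) mod 13:
  α_1 = 9: Horner steps 10 → 6, so m(9) = 6.
  α_2 = 3: Horner steps 10 → 11, so m(3) = 11.
  α_3 = 12: Horner steps 10 → 10, so m(12) = 10.
  α_4 = 7: Horner steps 10 → 12, so m(7) = 12.
  α_5 = 10: Horner steps 10 → 3, so m(10) = 3.
Codeword c = [6, 11, 10, 12, 3] ∈ F_13^5.


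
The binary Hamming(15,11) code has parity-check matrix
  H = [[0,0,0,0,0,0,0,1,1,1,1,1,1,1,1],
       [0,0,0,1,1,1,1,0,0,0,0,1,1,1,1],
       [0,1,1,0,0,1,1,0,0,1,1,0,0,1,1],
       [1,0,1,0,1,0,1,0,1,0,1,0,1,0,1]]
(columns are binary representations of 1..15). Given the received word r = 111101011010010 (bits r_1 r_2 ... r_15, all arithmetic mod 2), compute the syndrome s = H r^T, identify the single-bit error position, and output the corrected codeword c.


s = (0, 1, 1, 0)^T, error position = 6, corrected codeword c = 111100011010010

Compute s = H r^T mod 2 one row at a time:
  s_1 = 1 + 1 + 0 + 1 + 0 + 0 + 1 + 0 = 4 ≡ 0 (mod 2).
  s_2 = 1 + 0 + 1 + 0 + 0 + 0 + 1 + 0 = 3 ≡ 1 (mod 2).
  s_3 = 1 + 1 + 1 + 0 + 0 + 1 + 1 + 0 = 5 ≡ 1 (mod 2).
  s_4 = 1 + 1 + 0 + 0 + 1 + 1 + 0 + 0 = 4 ≡ 0 (mod 2).
s = (0, 1, 1, 0)^T — this equals column 6 of H (binary 0110), so error is at position 6.
Correct: flip bit 6 of r = 111101011010010 to get c = 111100011010010.


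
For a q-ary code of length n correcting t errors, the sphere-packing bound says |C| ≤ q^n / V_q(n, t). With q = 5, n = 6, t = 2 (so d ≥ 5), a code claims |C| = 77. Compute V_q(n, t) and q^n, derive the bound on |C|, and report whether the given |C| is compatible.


V_q(n, t) = 265, q^n = 15625, Hamming bound = 58, |C| = 77 > bound (violated).

Step 1: Compute V_q(n, t) = Σ_{j=0}^2 C(n, j) (q−1)^j.
  j = 0: C(6,0)·(4)^0 = 1·1 = 1.
  j = 1: C(6,1)·(4)^1 = 6·4 = 24.
  j = 2: C(6,2)·(4)^2 = 15·16 = 240.
  V_q(n, t) = 1 + 24 + 240 = 265.
Step 2: q^n = 5^6 = 15625.
Step 3: Hamming bound ⌊q^n / V_q(n,t)⌋ = ⌊15625/265⌋ = 58.
Step 4: Compare |C| = 77 to 58: violated.
The claimed |C| lies above the Hamming bound, so no 5-ary code of length 6 with d ≥ 5 can have 77 codewords.


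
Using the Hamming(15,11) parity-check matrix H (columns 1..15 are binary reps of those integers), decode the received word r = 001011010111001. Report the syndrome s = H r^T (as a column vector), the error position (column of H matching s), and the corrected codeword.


s = (1, 0, 1, 0)^T, error position = 10, corrected codeword c = 001011010011001

Compute s = H r^T mod 2 one row at a time:
  s_1 = 1 + 0 + 1 + 1 + 1 + 0 + 0 + 1 = 5 ≡ 1 (mod 2).
  s_2 = 0 + 1 + 1 + 0 + 1 + 0 + 0 + 1 = 4 ≡ 0 (mod 2).
  s_3 = 0 + 1 + 1 + 0 + 1 + 1 + 0 + 1 = 5 ≡ 1 (mod 2).
  s_4 = 0 + 1 + 1 + 0 + 0 + 1 + 0 + 1 = 4 ≡ 0 (mod 2).
s = (1, 0, 1, 0)^T — this equals column 10 of H (binary 1010), so error is at position 10.
Correct: flip bit 10 of r = 001011010111001 to get c = 001011010011001.


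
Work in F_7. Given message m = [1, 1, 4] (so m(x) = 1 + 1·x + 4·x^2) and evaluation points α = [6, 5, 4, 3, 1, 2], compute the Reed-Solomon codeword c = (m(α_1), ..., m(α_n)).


c = [4, 1, 6, 5, 6, 5]

Message polynomial: m(x) = 1 + 1·x + 4·x^2 (mod 7).
For each evaluation point α_i, compute m(α_i) mod 7:
  α_1 = 6: Horner steps 4 → 4 → 4, so m(6) = 4.
  α_2 = 5: Horner steps 4 → 0 → 1, so m(5) = 1.
  α_3 = 4: Horner steps 4 → 3 → 6, so m(4) = 6.
  α_4 = 3: Horner steps 4 → 6 → 5, so m(3) = 5.
  α_5 = 1: Horner steps 4 → 5 → 6, so m(1) = 6.
  α_6 = 2: Horner steps 4 → 2 → 5, so m(2) = 5.
Codeword c = [4, 1, 6, 5, 6, 5] ∈ F_7^6.


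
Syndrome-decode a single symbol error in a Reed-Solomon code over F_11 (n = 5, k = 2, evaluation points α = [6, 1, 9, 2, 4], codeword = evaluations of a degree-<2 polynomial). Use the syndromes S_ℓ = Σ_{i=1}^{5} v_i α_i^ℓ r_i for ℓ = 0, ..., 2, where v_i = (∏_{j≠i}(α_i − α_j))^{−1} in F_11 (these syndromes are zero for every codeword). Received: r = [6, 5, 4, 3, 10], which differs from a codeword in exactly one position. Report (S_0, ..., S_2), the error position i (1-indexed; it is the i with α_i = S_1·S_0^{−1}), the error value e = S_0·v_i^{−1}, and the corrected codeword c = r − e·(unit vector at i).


S = (1, 9, 4), error at position 3, error magnitude e = 4, c = [6, 5, 0, 3, 10].

Step 1: column multipliers v_i = (∏_{j≠i}(α_i − α_j))^{−1} mod 11.
  i = 1 (α = 6): (6−1)(6−9)(6−2)(6−4) = 5·(−3)·4·2 = −120 ≡ 1, so v_1 = 1^{−1} = 1 (mod 11).
  i = 2 (α = 1): (1−6)(1−9)(1−2)(1−4) = (−5)·(−8)·(−1)·(−3) = 120 ≡ 10, so v_2 = 10^{−1} = 10 (mod 11).
  i = 3 (α = 9): (9−6)(9−1)(9−2)(9−4) = 3·8·7·5 = 840 ≡ 4, so v_3 = 4^{−1} = 3 (mod 11).
  i = 4 (α = 2): (2−6)(2−1)(2−9)(2−4) = (−4)·1·(−7)·(−2) = −56 ≡ 10, so v_4 = 10^{−1} = 10 (mod 11).
  i = 5 (α = 4): (4−6)(4−1)(4−9)(4−2) = (−2)·3·(−5)·2 = 60 ≡ 5, so v_5 = 5^{−1} = 9 (mod 11).
  v = [1, 10, 3, 10, 9].
Step 2: syndromes of r = [6, 5, 4, 3, 10] (all sums mod 11).
  S_0 = Σ v_i r_i = 1·6 + 10·5 + 3·4 + 10·3 + 9·10 = 188 ≡ 1.
  S_1 = Σ v_i α_i r_i = 1·6·6 + 10·1·5 + 3·9·4 + 10·2·3 + 9·4·10 = 614 ≡ 9.
  α_i^2 mod 11 = [3, 1, 4, 4, 5].
  S_2 = Σ v_i α_i^2 r_i = 1·3·6 + 10·1·5 + 3·4·4 + 10·4·3 + 9·5·10 = 686 ≡ 4.
  S = (1, 9, 4) ≠ 0, so r is not a codeword (an error is present).
Step 3: locate the error. For a single error e at position i, S_ℓ = v_i·e·α_i^ℓ, so α_err = S_1/S_0.
  S_0^{−1} = 1^{−1} = 1 (mod 11), so α_err = 9·1 = 9 ≡ 9 = α_3. Error position i = 3.
  Consistency check: S_2/S_1 = 4·5 = 20 ≡ 9 = α_err ✓ (single-error assumption holds).
Step 4: error magnitude e = S_0/v_3 = S_0·∏_{j≠3}(α_3 − α_j) = 1·4 = 4 ≡ 4 (mod 11).
Step 5: correct position 3: c_3 = r_3 − e = 4 − 4 ≡ 0 (mod 11). Hence c = [6, 5, 0, 3, 10].
  Check: interpolating c through the α_i gives m(x) = 7 + 9·x (degree < 2) with m(α_i) = c_i for every i, so c is indeed a codeword.


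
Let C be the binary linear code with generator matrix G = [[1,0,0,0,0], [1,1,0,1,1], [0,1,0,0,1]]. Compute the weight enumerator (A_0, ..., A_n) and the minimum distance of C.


Weight distribution: A_0 = 1, A_1 = 2, A_2 = 2, A_3 = 2, A_4 = 1. Minimum distance d = 1.

Enumerate all 2^3 = 8 messages m ∈ F_2^3.
For each, compute codeword c = mG in F_2^5, then tally its weight.
  m = 000 → c = 00000, weight = 0.
  m = 100 → c = 10000, weight = 1.
  m = 010 → c = 11011, weight = 4.
  m = 110 → c = 01011, weight = 3.
  m = 001 → c = 01001, weight = 2.
  m = 101 → c = 11001, weight = 3.
  m = 011 → c = 10010, weight = 2.
  m = 111 → c = 00010, weight = 1.
Tally weights:
  weight 0: 1 codewords.
  weight 1: 2 codewords.
  weight 2: 2 codewords.
  weight 3: 2 codewords.
  weight 4: 1 codewords.
Minimum distance d = smallest w > 0 with A_w > 0 = 1.
Sanity: Σ A_w = 8 = 2^3 = 8 ✓.


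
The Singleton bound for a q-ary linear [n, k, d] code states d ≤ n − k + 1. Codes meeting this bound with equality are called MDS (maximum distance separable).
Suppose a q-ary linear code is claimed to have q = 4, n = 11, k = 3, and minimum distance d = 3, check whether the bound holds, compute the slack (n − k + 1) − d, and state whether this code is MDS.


Singleton RHS = n − k + 1 = 9, slack = 6, bound satisfied, not MDS.

Singleton bound: d ≤ n − k + 1.
Here n = 11, k = 3, so n − k + 1 = 9.
Given d = 3, check d ≤ 9: YES.
Slack = (n − k + 1) − d = 6.
The code is NOT MDS (slack = 6 > 0).
Description: the claimed parameters are [11, 3, 3]_4; such a code would be non-MDS.


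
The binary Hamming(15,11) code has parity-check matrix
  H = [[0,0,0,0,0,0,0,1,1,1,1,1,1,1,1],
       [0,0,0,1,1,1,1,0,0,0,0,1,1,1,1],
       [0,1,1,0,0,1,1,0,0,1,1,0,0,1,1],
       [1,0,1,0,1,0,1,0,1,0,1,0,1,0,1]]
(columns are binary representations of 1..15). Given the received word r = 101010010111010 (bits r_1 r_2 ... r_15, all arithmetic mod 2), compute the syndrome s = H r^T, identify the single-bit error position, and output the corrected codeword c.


s = (1, 1, 0, 0)^T, error position = 12, corrected codeword c = 101010010110010

Compute s = H r^T mod 2 one row at a time:
  s_1 = 1 + 0 + 1 + 1 + 1 + 0 + 1 + 0 = 5 ≡ 1 (mod 2).
  s_2 = 0 + 1 + 0 + 0 + 1 + 0 + 1 + 0 = 3 ≡ 1 (mod 2).
  s_3 = 0 + 1 + 0 + 0 + 1 + 1 + 1 + 0 = 4 ≡ 0 (mod 2).
  s_4 = 1 + 1 + 1 + 0 + 0 + 1 + 0 + 0 = 4 ≡ 0 (mod 2).
s = (1, 1, 0, 0)^T — this equals column 12 of H (binary 1100), so error is at position 12.
Correct: flip bit 12 of r = 101010010111010 to get c = 101010010110010.


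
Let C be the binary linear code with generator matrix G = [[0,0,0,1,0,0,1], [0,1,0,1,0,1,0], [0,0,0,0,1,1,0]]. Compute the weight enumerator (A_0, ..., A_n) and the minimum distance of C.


Weight distribution: A_0 = 1, A_2 = 2, A_3 = 4, A_4 = 1. Minimum distance d = 2.

Enumerate all 2^3 = 8 messages m ∈ F_2^3.
For each, compute codeword c = mG in F_2^7, then tally its weight.
  m = 000 → c = 0000000, weight = 0.
  m = 100 → c = 0001001, weight = 2.
  m = 010 → c = 0101010, weight = 3.
  m = 110 → c = 0100011, weight = 3.
  m = 001 → c = 0000110, weight = 2.
  m = 101 → c = 0001111, weight = 4.
  m = 011 → c = 0101100, weight = 3.
  m = 111 → c = 0100101, weight = 3.
Tally weights:
  weight 0: 1 codewords.
  weight 2: 2 codewords.
  weight 3: 4 codewords.
  weight 4: 1 codewords.
Minimum distance d = smallest w > 0 with A_w > 0 = 2.
Sanity: Σ A_w = 8 = 2^3 = 8 ✓.


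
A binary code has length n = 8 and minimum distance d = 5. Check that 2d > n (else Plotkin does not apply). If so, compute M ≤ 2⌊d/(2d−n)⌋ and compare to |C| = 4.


Plotkin bound M ≤ 4; given |C| = 4 ≤ bound (satisfied).

Check applicability: 2d = 10, n = 8.
2d − n = 2 > 0, so Plotkin applies.
Compute d/(2d−n) = 5/2 ≈ 2.5000.
⌊d/(2d−n)⌋ = 2.
Plotkin bound: M ≤ 2·2 = 4.
Given |C| = 4, check: satisfied.
This |C| is at the Plotkin bound.


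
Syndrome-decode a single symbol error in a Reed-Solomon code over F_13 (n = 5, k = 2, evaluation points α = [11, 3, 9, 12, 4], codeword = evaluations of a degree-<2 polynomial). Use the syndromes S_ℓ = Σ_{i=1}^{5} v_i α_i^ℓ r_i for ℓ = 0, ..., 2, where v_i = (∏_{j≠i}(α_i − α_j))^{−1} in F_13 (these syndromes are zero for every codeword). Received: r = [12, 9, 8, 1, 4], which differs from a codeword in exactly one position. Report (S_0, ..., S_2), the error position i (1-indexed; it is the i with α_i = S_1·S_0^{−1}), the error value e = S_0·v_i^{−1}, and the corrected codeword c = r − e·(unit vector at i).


S = (1, 4, 3), error at position 5, error magnitude e = 6, c = [12, 9, 8, 1, 11].

Step 1: column multipliers v_i = (∏_{j≠i}(α_i − α_j))^{−1} mod 13.
  i = 1 (α = 11): (11−3)(11−9)(11−12)(11−4) = 8·2·(−1)·7 = −112 ≡ 5, so v_1 = 5^{−1} = 8 (mod 13).
  i = 2 (α = 3): (3−11)(3−9)(3−12)(3−4) = (−8)·(−6)·(−9)·(−1) = 432 ≡ 3, so v_2 = 3^{−1} = 9 (mod 13).
  i = 3 (α = 9): (9−11)(9−3)(9−12)(9−4) = (−2)·6·(−3)·5 = 180 ≡ 11, so v_3 = 11^{−1} = 6 (mod 13).
  i = 4 (α = 12): (12−11)(12−3)(12−9)(12−4) = 1·9·3·8 = 216 ≡ 8, so v_4 = 8^{−1} = 5 (mod 13).
  i = 5 (α = 4): (4−11)(4−3)(4−9)(4−12) = (−7)·1·(−5)·(−8) = −280 ≡ 6, so v_5 = 6^{−1} = 11 (mod 13).
  v = [8, 9, 6, 5, 11].
Step 2: syndromes of r = [12, 9, 8, 1, 4] (all sums mod 13).
  S_0 = Σ v_i r_i = 8·12 + 9·9 + 6·8 + 5·1 + 11·4 = 274 ≡ 1.
  S_1 = Σ v_i α_i r_i = 8·11·12 + 9·3·9 + 6·9·8 + 5·12·1 + 11·4·4 = 1967 ≡ 4.
  α_i^2 mod 13 = [4, 9, 3, 1, 3].
  S_2 = Σ v_i α_i^2 r_i = 8·4·12 + 9·9·9 + 6·3·8 + 5·1·1 + 11·3·4 = 1394 ≡ 3.
  S = (1, 4, 3) ≠ 0, so r is not a codeword (an error is present).
Step 3: locate the error. For a single error e at position i, S_ℓ = v_i·e·α_i^ℓ, so α_err = S_1/S_0.
  S_0^{−1} = 1^{−1} = 1 (mod 13), so α_err = 4·1 = 4 ≡ 4 = α_5. Error position i = 5.
  Consistency check: S_2/S_1 = 3·10 = 30 ≡ 4 = α_err ✓ (single-error assumption holds).
Step 4: error magnitude e = S_0/v_5 = S_0·∏_{j≠5}(α_5 − α_j) = 1·6 = 6 ≡ 6 (mod 13).
Step 5: correct position 5: c_5 = r_5 − e = 4 − 6 ≡ 11 (mod 13). Hence c = [12, 9, 8, 1, 11].
  Check: interpolating c through the α_i gives m(x) = 3 + 2·x (degree < 2) with m(α_i) = c_i for every i, so c is indeed a codeword.


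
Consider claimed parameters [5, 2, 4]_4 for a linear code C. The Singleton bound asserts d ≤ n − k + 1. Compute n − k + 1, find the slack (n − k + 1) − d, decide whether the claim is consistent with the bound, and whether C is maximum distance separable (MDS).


Singleton RHS = n − k + 1 = 4, slack = 0, bound satisfied, MDS.

Singleton bound: d ≤ n − k + 1.
Here n = 5, k = 2, so n − k + 1 = 4.
Given d = 4, check d ≤ 4: YES.
Slack = (n − k + 1) − d = 0.
The code is MDS (slack = 0).
Description: the claimed parameters are [5, 2, 4]_4; such a code would be MDS (meets Singleton bound).


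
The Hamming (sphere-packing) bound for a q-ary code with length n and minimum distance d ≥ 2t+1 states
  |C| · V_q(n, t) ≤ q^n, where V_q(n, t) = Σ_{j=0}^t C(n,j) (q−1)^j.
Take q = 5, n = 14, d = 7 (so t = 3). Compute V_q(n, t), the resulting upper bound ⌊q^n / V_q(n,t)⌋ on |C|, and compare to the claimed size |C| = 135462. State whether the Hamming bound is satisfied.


V_q(n, t) = 24809, q^n = 6103515625, Hamming bound = 246020, |C| = 135462 ≤ bound (satisfied).

Step 1: Compute V_q(n, t) = Σ_{j=0}^3 C(n, j) (q−1)^j.
  j = 0: C(14,0)·(4)^0 = 1·1 = 1.
  j = 1: C(14,1)·(4)^1 = 14·4 = 56.
  j = 2: C(14,2)·(4)^2 = 91·16 = 1456.
  j = 3: C(14,3)·(4)^3 = 364·64 = 23296.
  V_q(n, t) = 1 + 56 + 1456 + 23296 = 24809.
Step 2: q^n = 5^14 = 6103515625.
Step 3: Hamming bound ⌊q^n / V_q(n,t)⌋ = ⌊6103515625/24809⌋ = 246020.
Step 4: Compare |C| = 135462 to 246020: satisfied.
The claimed |C| lies below the Hamming bound.


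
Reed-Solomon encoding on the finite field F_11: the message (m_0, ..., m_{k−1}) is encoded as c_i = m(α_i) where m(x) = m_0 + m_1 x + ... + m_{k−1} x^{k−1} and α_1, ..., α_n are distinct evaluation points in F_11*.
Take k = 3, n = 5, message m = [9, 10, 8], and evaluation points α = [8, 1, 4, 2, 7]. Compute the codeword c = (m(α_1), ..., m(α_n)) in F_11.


c = [7, 5, 1, 6, 9]

Message polynomial: m(x) = 9 + 10·x + 8·x^2 (mod 11).
For each evaluation point α_i, compute m(α_i) mod 11:
  α_1 = 8: Horner steps 8 → 8 → 7, so m(8) = 7.
  α_2 = 1: Horner steps 8 → 7 → 5, so m(1) = 5.
  α_3 = 4: Horner steps 8 → 9 → 1, so m(4) = 1.
  α_4 = 2: Horner steps 8 → 4 → 6, so m(2) = 6.
  α_5 = 7: Horner steps 8 → 0 → 9, so m(7) = 9.
Codeword c = [7, 5, 1, 6, 9] ∈ F_11^5.


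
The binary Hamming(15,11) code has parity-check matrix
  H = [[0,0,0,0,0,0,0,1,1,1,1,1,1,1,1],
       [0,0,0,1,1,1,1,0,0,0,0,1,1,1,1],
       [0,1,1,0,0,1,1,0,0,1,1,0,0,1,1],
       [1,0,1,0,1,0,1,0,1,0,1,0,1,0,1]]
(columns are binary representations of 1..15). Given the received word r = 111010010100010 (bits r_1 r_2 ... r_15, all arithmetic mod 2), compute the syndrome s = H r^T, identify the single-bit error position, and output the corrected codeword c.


s = (1, 0, 0, 1)^T, error position = 9, corrected codeword c = 111010011100010

Compute s = H r^T mod 2 one row at a time:
  s_1 = 1 + 0 + 1 + 0 + 0 + 0 + 1 + 0 = 3 ≡ 1 (mod 2).
  s_2 = 0 + 1 + 0 + 0 + 0 + 0 + 1 + 0 = 2 ≡ 0 (mod 2).
  s_3 = 1 + 1 + 0 + 0 + 1 + 0 + 1 + 0 = 4 ≡ 0 (mod 2).
  s_4 = 1 + 1 + 1 + 0 + 0 + 0 + 0 + 0 = 3 ≡ 1 (mod 2).
s = (1, 0, 0, 1)^T — this equals column 9 of H (binary 1001), so error is at position 9.
Correct: flip bit 9 of r = 111010010100010 to get c = 111010011100010.


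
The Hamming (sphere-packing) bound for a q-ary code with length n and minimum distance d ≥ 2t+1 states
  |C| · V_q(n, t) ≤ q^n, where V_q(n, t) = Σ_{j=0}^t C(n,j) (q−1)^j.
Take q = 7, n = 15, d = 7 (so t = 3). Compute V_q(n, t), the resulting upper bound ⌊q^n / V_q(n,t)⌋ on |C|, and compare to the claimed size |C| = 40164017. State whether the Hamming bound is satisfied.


V_q(n, t) = 102151, q^n = 4747561509943, Hamming bound = 46475918, |C| = 40164017 ≤ bound (satisfied).

Step 1: Compute V_q(n, t) = Σ_{j=0}^3 C(n, j) (q−1)^j.
  j = 0: C(15,0)·(6)^0 = 1·1 = 1.
  j = 1: C(15,1)·(6)^1 = 15·6 = 90.
  j = 2: C(15,2)·(6)^2 = 105·36 = 3780.
  j = 3: C(15,3)·(6)^3 = 455·216 = 98280.
  V_q(n, t) = 1 + 90 + 3780 + 98280 = 102151.
Step 2: q^n = 7^15 = 4747561509943.
Step 3: Hamming bound ⌊q^n / V_q(n,t)⌋ = ⌊4747561509943/102151⌋ = 46475918.
Step 4: Compare |C| = 40164017 to 46475918: satisfied.
The claimed |C| lies below the Hamming bound.


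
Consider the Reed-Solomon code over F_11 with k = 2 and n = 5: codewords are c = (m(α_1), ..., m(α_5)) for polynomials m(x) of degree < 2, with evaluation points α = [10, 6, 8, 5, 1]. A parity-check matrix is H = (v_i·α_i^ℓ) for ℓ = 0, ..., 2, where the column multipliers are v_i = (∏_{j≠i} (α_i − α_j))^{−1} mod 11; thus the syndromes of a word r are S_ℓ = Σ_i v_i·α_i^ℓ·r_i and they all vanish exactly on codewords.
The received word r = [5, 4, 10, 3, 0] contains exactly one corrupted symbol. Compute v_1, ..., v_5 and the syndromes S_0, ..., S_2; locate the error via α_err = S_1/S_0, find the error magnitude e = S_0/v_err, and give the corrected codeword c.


S = (4, 9, 1), error at position 4, error magnitude e = 2, c = [5, 4, 10, 1, 0].

Step 1: column multipliers v_i = (∏_{j≠i}(α_i − α_j))^{−1} mod 11.
  i = 1 (α = 10): (10−6)(10−8)(10−5)(10−1) = 4·2·5·9 = 360 ≡ 8, so v_1 = 8^{−1} = 7 (mod 11).
  i = 2 (α = 6): (6−10)(6−8)(6−5)(6−1) = (−4)·(−2)·1·5 = 40 ≡ 7, so v_2 = 7^{−1} = 8 (mod 11).
  i = 3 (α = 8): (8−10)(8−6)(8−5)(8−1) = (−2)·2·3·7 = −84 ≡ 4, so v_3 = 4^{−1} = 3 (mod 11).
  i = 4 (α = 5): (5−10)(5−6)(5−8)(5−1) = (−5)·(−1)·(−3)·4 = −60 ≡ 6, so v_4 = 6^{−1} = 2 (mod 11).
  i = 5 (α = 1): (1−10)(1−6)(1−8)(1−5) = (−9)·(−5)·(−7)·(−4) = 1260 ≡ 6, so v_5 = 6^{−1} = 2 (mod 11).
  v = [7, 8, 3, 2, 2].
Step 2: syndromes of r = [5, 4, 10, 3, 0] (all sums mod 11).
  S_0 = Σ v_i r_i = 7·5 + 8·4 + 3·10 + 2·3 + 2·0 = 103 ≡ 4.
  S_1 = Σ v_i α_i r_i = 7·10·5 + 8·6·4 + 3·8·10 + 2·5·3 + 2·1·0 = 812 ≡ 9.
  α_i^2 mod 11 = [1, 3, 9, 3, 1].
  S_2 = Σ v_i α_i^2 r_i = 7·1·5 + 8·3·4 + 3·9·10 + 2·3·3 + 2·1·0 = 419 ≡ 1.
  S = (4, 9, 1) ≠ 0, so r is not a codeword (an error is present).
Step 3: locate the error. For a single error e at position i, S_ℓ = v_i·e·α_i^ℓ, so α_err = S_1/S_0.
  S_0^{−1} = 4^{−1} = 3 (mod 11), so α_err = 9·3 = 27 ≡ 5 = α_4. Error position i = 4.
  Consistency check: S_2/S_1 = 1·5 = 5 ≡ 5 = α_err ✓ (single-error assumption holds).
Step 4: error magnitude e = S_0/v_4 = S_0·∏_{j≠4}(α_4 − α_j) = 4·6 = 24 ≡ 2 (mod 11).
Step 5: correct position 4: c_4 = r_4 − e = 3 − 2 ≡ 1 (mod 11). Hence c = [5, 4, 10, 1, 0].
  Check: interpolating c through the α_i gives m(x) = 8 + 3·x (degree < 2) with m(α_i) = c_i for every i, so c is indeed a codeword.
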